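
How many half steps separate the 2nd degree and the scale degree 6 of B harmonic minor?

The scale is B C# D E F# G A#.
C# up to G is a diminished fifth — 6 semitones.

6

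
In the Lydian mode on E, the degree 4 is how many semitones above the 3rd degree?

The scale is E F♯ G♯ A♯ B C♯ D♯.
G♯ up to A♯ is a major second — 2 semitones.

2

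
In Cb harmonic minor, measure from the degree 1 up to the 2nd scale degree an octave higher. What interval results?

Cb harmonic minor: Cb Db Ebb Fb Gb Abb Bb.
Degree 1 = Cb; 2nd degree (up an octave) = Db.
From Cb to Db is 14 semitones, exactly the major ninth.

major 9th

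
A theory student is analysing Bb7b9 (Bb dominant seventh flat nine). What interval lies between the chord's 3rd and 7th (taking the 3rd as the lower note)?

diminished fifth

Spelling the chord: Bb–D–F–Ab–Cb.
The 3rd is D and the 7th is Ab.
5 letter names make it a fifth; at 6 semitones (a half step narrower than perfect) the quality is diminished.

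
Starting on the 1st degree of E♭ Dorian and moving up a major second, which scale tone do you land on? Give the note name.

The scale is E♭ F G♭ A♭ B♭ C D♭.
The 1st degree is E♭; a major second above that is F — scale degree 2.

F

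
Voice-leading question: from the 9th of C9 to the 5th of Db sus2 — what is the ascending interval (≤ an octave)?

diminished 5th

C9 has D as its 9th, and Db sus2 has Ab as its 5th.
D up to Ab is 6 semitones, a half step narrower than a perfect fifth, so the interval is diminished.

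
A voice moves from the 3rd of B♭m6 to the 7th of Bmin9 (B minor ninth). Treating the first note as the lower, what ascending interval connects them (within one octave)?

augmented 5th

B♭m6 has D♭ as its 3rd, and Bmin9 (B minor ninth) has A as its 7th.
D♭ up to A is 8 semitones, a half step wider than a perfect fifth, so the interval is augmented.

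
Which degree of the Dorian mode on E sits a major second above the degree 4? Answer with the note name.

The scale is E F# G A B C# D.
The degree 4 is A; a major second above that is B — scale degree 5.

B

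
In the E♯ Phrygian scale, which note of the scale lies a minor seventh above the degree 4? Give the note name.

The scale is E♯ F♯ G♯ A♯ B♯ C♯ D♯.
The degree 4 is A♯; a minor seventh above that is G♯ — scale degree 3.

G#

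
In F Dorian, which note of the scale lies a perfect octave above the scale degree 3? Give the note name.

The scale is F G Ab Bb C D Eb.
The scale degree 3 is Ab; a perfect octave above that is Ab — scale degree 3.

Ab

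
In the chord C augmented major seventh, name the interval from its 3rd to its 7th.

perfect fifth

C+maj7 is spelled C-E-G♯-B.
3rd = E; 7th = B.
From E to B is 7 semitones, exactly the perfect fifth.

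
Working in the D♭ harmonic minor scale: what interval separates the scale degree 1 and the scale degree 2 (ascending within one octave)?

M2

Spelling the D♭ harmonic minor scale: D♭ E♭ F♭ G♭ A♭ B𝄫 C.
So we need the interval from D♭ up to E♭.
D♭ up to E♭ spans 2 letter names and 2 semitones — a major second.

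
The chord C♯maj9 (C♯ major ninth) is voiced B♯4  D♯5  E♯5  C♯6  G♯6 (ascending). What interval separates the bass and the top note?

The outer voices are B♯4 and G♯6.
13 letter names make it a thirteenth; at 20 semitones (a half step narrower than major) the quality is minor.

minor thirteenth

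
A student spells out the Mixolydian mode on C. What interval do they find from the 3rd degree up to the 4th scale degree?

Spelling the Mixolydian mode on C: C D E F G A Bb.
The 3rd degree is E and the 4th scale degree is F.
E up to F is 1 semitone, a half step narrower than a major second, so the interval is minor.

m2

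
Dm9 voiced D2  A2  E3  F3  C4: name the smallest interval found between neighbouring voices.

minor second

Adjacent intervals: D2→A2 = perfect fifth; A2→E3 = perfect fifth; E3→F3 = minor second; F3→C4 = perfect fifth.
The smallest is E3 to F3, a minor second (1 semitone).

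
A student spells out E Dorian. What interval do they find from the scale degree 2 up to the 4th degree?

E dorian: E F# G A B C# D.
So we need the interval from F# up to A.
From F# to A: 3 semitones over a third = minor.

minor 3rd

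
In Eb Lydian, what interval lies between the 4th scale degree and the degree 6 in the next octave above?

The scale runs Eb F G A Bb C D.
4th scale degree = A; degree 6 (up an octave) = C.
From A to C: 15 semitones over a tenth = minor.

minor tenth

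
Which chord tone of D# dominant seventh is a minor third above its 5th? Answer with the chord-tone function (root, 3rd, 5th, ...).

D# dominant seventh is spelled D#, F##, A#, C#.
The 5th is A#. A minor third above A# is C#.
C# is the chord's 7th.

7th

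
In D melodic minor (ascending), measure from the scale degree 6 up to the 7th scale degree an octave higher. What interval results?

major 9th

D melodic minor: D E F G A B C♯.
Scale degree 6 = B; 7th degree (up an octave) = C♯.
Counting 9 letters and 14 half steps from B gives a major ninth.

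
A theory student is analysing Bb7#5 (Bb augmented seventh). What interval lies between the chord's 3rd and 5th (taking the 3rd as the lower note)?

major 3rd

Spelling the chord: Bb D F# Ab.
The 3rd is D and the 5th is F#.
Counting 3 letters and 4 half steps from D gives a major third.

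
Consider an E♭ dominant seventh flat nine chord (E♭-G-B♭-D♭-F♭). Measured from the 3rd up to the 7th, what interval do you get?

So we need the interval from G up to D♭.
From G to D♭: 6 semitones over a fifth = diminished.

diminished fifth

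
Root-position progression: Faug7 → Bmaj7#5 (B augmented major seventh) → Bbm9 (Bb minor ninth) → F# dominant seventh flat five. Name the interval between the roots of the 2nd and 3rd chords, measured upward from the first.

The roots are B and Bb.
B up to Bb is 11 semitones, a half step narrower than a perfect octave, so the interval is diminished.

diminished octave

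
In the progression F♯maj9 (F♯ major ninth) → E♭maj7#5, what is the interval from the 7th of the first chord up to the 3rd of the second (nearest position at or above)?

diminished third

The 7th of F♯maj9 (F♯ major ninth) is E♯; the 3rd of E♭maj7#5 is G.
From E♯ to G: 2 semitones over a third = diminished.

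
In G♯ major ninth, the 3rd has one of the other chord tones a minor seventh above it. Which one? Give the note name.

A#

G♯ major ninth: G♯-B♯-D♯-F𝄪-A♯.
The 3rd is B♯. A minor seventh above B♯ is A♯.
A♯ is the chord's 9th.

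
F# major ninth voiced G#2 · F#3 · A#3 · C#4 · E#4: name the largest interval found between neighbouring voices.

Adjacent intervals: G#2→F#3 = minor seventh; F#3→A#3 = major third; A#3→C#4 = minor third; C#4→E#4 = major third.
The largest is G#2 to F#3, a minor seventh (10 semitones).

minor 7th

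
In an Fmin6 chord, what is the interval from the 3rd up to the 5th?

Spelling the chord: F–A♭–C–D.
That puts A♭ below C.
Counting 3 letters and 4 half steps from A♭ gives a major third.

major third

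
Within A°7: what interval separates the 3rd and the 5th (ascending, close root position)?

minor third

Adim7 is spelled A, C, Eb, Gb.
So we need the interval from C up to Eb.
3 letter names make it a third; at 3 semitones (a half step narrower than major) the quality is minor.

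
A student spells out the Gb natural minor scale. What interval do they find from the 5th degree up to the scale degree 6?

minor second

The scale runs Gb Ab Bbb Cb Db Ebb Fb.
So we need the interval from Db up to Ebb.
From Db to Ebb: 1 semitone over a second = minor.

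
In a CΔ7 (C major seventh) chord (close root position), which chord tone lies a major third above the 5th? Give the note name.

Spelling the chord: C, E, G, B.
The 5th is G. A major third above G is B.
B is the chord's 7th.

B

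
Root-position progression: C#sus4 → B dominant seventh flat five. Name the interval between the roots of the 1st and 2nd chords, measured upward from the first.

The roots are C# and B.
C# up to B is 10 semitones, a half step narrower than a major seventh, so the interval is minor.

minor seventh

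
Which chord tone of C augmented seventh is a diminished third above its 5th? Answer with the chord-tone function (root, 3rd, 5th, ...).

Caug7 is spelled C-E-G#-Bb.
The 5th is G#. A diminished third above G# is Bb.
Bb is the chord's 7th.

7th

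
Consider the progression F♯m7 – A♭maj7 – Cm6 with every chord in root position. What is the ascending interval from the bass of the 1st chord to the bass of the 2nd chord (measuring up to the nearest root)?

The roots are F♯ and A♭.
From F♯ to A♭: 2 semitones over a third = diminished.

diminished third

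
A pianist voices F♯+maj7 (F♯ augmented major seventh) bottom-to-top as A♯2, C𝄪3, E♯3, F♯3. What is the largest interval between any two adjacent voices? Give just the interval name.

major third

Adjacent intervals: A♯2→C𝄪3 = major third; C𝄪3→E♯3 = minor third; E♯3→F♯3 = minor second.
The largest is A♯2 to C𝄪3, a major third (4 semitones).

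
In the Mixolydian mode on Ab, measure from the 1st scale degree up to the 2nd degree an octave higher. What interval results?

major ninth

The scale runs Ab Bb C Db Eb F Gb.
So we need the interval from Ab up to Bb.
Counting 9 letters and 14 half steps from Ab gives a major ninth.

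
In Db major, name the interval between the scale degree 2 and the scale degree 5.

perfect 4th

The scale runs Db Eb F Gb Ab Bb C.
So we need the interval from Eb up to Ab.
Eb up to Ab spans 4 letter names and 5 semitones — a perfect fourth.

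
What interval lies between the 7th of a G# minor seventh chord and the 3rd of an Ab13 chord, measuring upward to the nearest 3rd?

diminished fifth

The 7th of G# minor seventh is F#; the 3rd of Ab13 is C.
5 letter names make it a fifth; at 6 semitones (a half step narrower than perfect) the quality is diminished.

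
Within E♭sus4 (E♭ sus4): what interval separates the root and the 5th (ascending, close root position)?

perfect fifth

Spelling the chord: E♭-A♭-B♭.
That puts E♭ below B♭.
E♭ up to B♭ spans 5 letter names and 7 semitones — a perfect fifth.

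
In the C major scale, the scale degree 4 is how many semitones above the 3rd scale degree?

The scale is C D E F G A B.
E up to F is a minor second — 1 semitone.

1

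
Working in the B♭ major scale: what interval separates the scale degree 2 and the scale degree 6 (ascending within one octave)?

P5

The scale runs B♭ C D E♭ F G A.
The scale degree 2 is C and the 6th degree is G.
Counting 5 letters and 7 half steps from C gives a perfect fifth.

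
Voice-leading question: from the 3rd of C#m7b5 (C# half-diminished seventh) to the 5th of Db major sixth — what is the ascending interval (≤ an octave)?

The 3rd of C#m7b5 (C# half-diminished seventh) is E; the 5th of Db major sixth is Ab.
4 letter names make it a fourth; at 4 semitones (a half step narrower than perfect) the quality is diminished.

diminished 4th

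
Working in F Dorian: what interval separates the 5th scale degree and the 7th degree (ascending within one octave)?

F dorian: F G Ab Bb C D Eb.
The 5th scale degree is C and the degree 7 is Eb.
3 letter names make it a third; at 3 semitones (a half step narrower than major) the quality is minor.

minor 3rd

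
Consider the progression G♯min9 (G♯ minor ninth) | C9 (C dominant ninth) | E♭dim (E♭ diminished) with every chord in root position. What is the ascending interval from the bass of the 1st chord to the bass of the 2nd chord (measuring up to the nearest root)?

diminished fourth

The roots are G♯ and C.
From G♯ to C: 4 semitones over a fourth = diminished.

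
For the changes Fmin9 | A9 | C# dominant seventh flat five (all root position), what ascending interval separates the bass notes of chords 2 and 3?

major third

The roots are A and C#.
A up to C# spans 3 letter names and 4 semitones — a major third.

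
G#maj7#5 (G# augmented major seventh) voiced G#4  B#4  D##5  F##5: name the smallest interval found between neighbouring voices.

Adjacent intervals: G#4→B#4 = major third; B#4→D##5 = major third; D##5→F##5 = minor third.
The smallest is D##5 to F##5, a minor third (3 semitones).

minor third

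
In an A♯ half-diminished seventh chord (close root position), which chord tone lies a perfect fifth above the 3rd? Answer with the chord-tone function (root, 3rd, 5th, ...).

7th

A♯ø is spelled A♯, C♯, E, G♯.
The 3rd is C♯. A perfect fifth above C♯ is G♯.
G♯ is the chord's 7th.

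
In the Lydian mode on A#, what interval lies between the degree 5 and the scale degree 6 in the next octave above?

A# lydian: A# B# C## D## E# F## G##.
That puts E# below F##.
From E# to F## is 14 semitones, exactly the major ninth.

major 9th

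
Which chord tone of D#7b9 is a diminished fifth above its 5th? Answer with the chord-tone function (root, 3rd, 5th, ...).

9th

Spelling the chord: D#–F##–A#–C#–E.
The 5th is A#. A diminished fifth above A# is E.
E is the chord's 9th.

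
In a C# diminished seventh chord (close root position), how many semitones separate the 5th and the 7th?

The chord tones of C#dim7 (C# diminished seventh) are C#–E–G–Bb.
G to Bb is a minor third: 3 semitones.

3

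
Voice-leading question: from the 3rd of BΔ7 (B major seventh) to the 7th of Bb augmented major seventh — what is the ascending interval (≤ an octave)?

BΔ7 (B major seventh) has D# as its 3rd, and Bb augmented major seventh has A as its 7th.
From D# to A: 6 semitones over a fifth = diminished.

d5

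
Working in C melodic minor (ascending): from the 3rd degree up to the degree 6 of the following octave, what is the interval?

augmented eleventh

Spelling C melodic minor (ascending): C D E♭ F G A B.
The 3rd degree is E♭ and the 6th scale degree (up an octave) is A.
E♭ up to A is 18 semitones, a half step wider than a perfect eleventh, so the interval is augmented.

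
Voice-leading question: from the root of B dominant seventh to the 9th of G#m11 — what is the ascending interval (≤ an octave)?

major 7th

B dominant seventh has B as its root, and G#m11 has A# as its 9th.
B up to A# spans 7 letter names and 11 semitones — a major seventh.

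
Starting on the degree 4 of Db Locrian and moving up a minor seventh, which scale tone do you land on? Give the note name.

Fb

The scale is Db Ebb Fb Gb Abb Bbb Cb.
The degree 4 is Gb; a minor seventh above that is Fb — scale degree 3.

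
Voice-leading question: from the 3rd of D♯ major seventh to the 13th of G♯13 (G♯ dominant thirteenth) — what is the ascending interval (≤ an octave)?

The 3rd of D♯ major seventh is F𝄪; the 13th of G♯13 (G♯ dominant thirteenth) is E♯.
7 letter names make it a seventh; at 10 semitones (a half step narrower than major) the quality is minor.

minor seventh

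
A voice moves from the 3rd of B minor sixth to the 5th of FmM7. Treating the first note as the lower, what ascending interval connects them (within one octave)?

The 3rd of B minor sixth is D; the 5th of FmM7 is C.
D up to C is 10 semitones, a half step narrower than a major seventh, so the interval is minor.

m7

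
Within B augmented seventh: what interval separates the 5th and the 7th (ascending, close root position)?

Spelling the chord: B, D♯, F𝄪, A.
So we need the interval from F𝄪 up to A.
From F𝄪 to A: 2 semitones over a third = diminished.

diminished third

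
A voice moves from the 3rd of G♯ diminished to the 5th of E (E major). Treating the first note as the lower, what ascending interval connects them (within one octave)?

G♯ diminished has B as its 3rd, and E (E major) has B as its 5th.
From B to B is 0 semitones, exactly the perfect unison.

perfect 1st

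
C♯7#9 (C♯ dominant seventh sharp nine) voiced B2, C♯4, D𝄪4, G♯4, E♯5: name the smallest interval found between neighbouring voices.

augmented second

Adjacent intervals: B2→C♯4 = major ninth; C♯4→D𝄪4 = augmented second; D𝄪4→G♯4 = diminished fourth; G♯4→E♯5 = major sixth.
The smallest is C♯4 to D𝄪4, an augmented second (3 semitones).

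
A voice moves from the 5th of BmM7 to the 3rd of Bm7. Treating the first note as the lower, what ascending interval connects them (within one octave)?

minor sixth

BmM7 has F♯ as its 5th, and Bm7 has D as its 3rd.
From F♯ to D: 8 semitones over a sixth = minor.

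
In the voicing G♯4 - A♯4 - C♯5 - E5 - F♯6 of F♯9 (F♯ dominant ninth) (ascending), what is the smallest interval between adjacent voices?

major 2nd

Adjacent intervals: G♯4→A♯4 = major second; A♯4→C♯5 = minor third; C♯5→E5 = minor third; E5→F♯6 = major ninth.
The smallest is G♯4 to A♯4, a major second (2 semitones).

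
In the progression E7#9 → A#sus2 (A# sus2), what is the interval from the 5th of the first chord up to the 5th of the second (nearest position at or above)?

A4

The 5th of E7#9 is B; the 5th of A#sus2 (A# sus2) is E#.
4 letter names make it a fourth; at 6 semitones (a half step wider than perfect) the quality is augmented.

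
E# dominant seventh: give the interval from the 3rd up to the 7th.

Spelling the chord: E# G## B# D#.
3rd = G##; 7th = D#.
From G## to D#: 6 semitones over a fifth = diminished.
This 3–7 tritone is the characteristic tension at the heart of the dominant sound.

d5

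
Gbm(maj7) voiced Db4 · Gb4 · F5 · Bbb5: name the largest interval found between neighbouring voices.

Adjacent intervals: Db4→Gb4 = perfect fourth; Gb4→F5 = major seventh; F5→Bbb5 = diminished fourth.
The largest is Gb4 to F5, a major seventh (11 semitones).

major seventh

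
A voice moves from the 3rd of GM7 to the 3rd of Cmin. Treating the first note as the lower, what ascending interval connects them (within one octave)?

d4

GM7 has B as its 3rd, and Cmin has Eb as its 3rd.
B up to Eb is 4 semitones, a half step narrower than a perfect fourth, so the interval is diminished.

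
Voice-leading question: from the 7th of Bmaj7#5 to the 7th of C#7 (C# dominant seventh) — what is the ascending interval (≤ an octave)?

Bmaj7#5 has A# as its 7th, and C#7 (C# dominant seventh) has B as its 7th.
From A# to B: 1 semitone over a second = minor.

minor second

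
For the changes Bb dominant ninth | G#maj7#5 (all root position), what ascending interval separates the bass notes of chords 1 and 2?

A6

The roots are Bb and G#.
Bb up to G# is 10 semitones, a half step wider than a major sixth, so the interval is augmented.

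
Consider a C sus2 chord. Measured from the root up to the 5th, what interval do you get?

Csus2 (C sus2) is spelled C, D, G.
The root is C and the 5th is G.
Counting 5 letters and 7 half steps from C gives a perfect fifth.

P5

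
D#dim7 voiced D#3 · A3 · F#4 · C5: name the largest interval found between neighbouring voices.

Adjacent intervals: D#3→A3 = diminished fifth; A3→F#4 = major sixth; F#4→C5 = diminished fifth.
The largest is A3 to F#4, a major sixth (9 semitones).

major sixth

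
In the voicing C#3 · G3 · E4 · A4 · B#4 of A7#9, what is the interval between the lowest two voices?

d5

Those voices are C#3 and G3.
From C# to G: 6 semitones over a fifth = diminished.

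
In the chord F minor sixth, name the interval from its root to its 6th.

major sixth

Spelling the chord: F, Ab, C, D.
That puts F below D.
From F to D is 9 semitones, exactly the major sixth.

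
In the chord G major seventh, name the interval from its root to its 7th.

major seventh

Spelling the chord: G, B, D, F♯.
So we need the interval from G up to F♯.
G up to F♯ spans 7 letter names and 11 semitones — a major seventh.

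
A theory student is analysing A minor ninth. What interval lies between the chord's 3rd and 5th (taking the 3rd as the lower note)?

major 3rd

Amin9: A-C-E-G-B.
3rd = C; 5th = E.
Counting 3 letters and 4 half steps from C gives a major third.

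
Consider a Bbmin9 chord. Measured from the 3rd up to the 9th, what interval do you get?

major seventh

The chord tones of Bbm9 (Bb minor ninth) are Bb-Db-F-Ab-C.
3rd = Db; 9th = C.
Db up to C spans 7 letter names and 11 semitones — a major seventh.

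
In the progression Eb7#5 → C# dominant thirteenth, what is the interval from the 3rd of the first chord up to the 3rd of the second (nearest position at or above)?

augmented sixth

The 3rd of Eb7#5 is G; the 3rd of C# dominant thirteenth is E#.
G up to E# is 10 semitones, a half step wider than a major sixth, so the interval is augmented.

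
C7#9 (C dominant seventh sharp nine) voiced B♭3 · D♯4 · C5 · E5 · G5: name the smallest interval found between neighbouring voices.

minor third

Adjacent intervals: B♭3→D♯4 = augmented third; D♯4→C5 = diminished seventh; C5→E5 = major third; E5→G5 = minor third.
The smallest is E5 to G5, a minor third (3 semitones).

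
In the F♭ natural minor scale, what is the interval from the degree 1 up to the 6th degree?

Spelling the F♭ natural minor scale: F♭ G♭ A𝄫 B𝄫 C♭ D𝄫 E𝄫.
The degree 1 is F♭ and the 6th degree is D𝄫.
6 letter names make it a sixth; at 8 semitones (a half step narrower than major) the quality is minor.

minor sixth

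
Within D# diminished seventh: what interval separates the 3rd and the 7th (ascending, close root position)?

diminished 5th

Spelling the chord: D#, F#, A, C.
The 3rd is F# and the 7th is C.
F# up to C is 6 semitones, a half step narrower than a perfect fifth, so the interval is diminished.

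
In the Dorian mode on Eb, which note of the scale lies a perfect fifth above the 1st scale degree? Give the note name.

Bb

The scale is Eb F Gb Ab Bb C Db.
The 1st scale degree is Eb; a perfect fifth above that is Bb — scale degree 5.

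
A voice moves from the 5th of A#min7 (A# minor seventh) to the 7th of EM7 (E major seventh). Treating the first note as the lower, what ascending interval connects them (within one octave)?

minor seventh

The 5th of A#min7 (A# minor seventh) is E#; the 7th of EM7 (E major seventh) is D#.
From E# to D#: 10 semitones over a seventh = minor.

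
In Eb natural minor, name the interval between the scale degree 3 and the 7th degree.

Spelling Eb natural minor: Eb F Gb Ab Bb Cb Db.
The scale degree 3 is Gb and the scale degree 7 is Db.
Counting 5 letters and 7 half steps from Gb gives a perfect fifth.

perfect fifth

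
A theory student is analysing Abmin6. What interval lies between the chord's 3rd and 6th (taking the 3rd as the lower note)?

The chord tones of Abm6 (Ab minor sixth) are Ab–Cb–Eb–F.
3rd = Cb; 6th = F.
4 letter names make it a fourth; at 6 semitones (a half step wider than perfect) the quality is augmented.

augmented fourth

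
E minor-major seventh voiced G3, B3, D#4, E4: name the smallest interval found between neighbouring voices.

Adjacent intervals: G3→B3 = major third; B3→D#4 = major third; D#4→E4 = minor second.
The smallest is D#4 to E4, a minor second (1 semitone).

minor 2nd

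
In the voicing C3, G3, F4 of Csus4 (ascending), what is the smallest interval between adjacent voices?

Adjacent intervals: C3→G3 = perfect fifth; G3→F4 = minor seventh.
The smallest is C3 to G3, a perfect fifth (7 semitones).

P5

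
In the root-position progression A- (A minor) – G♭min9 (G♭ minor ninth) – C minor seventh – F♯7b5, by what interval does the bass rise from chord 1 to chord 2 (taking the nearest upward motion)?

The roots are A and G♭.
A up to G♭ is 9 semitones, a whole step narrower than a major seventh, so the interval is diminished.

diminished seventh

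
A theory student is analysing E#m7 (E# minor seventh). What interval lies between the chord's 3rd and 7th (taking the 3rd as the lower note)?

perfect 5th

Spelling the chord: E#–G#–B#–D#.
3rd = G#; 7th = D#.
Counting 5 letters and 7 half steps from G# gives a perfect fifth.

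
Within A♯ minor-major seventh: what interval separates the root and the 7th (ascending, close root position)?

A♯m(maj7) (A♯ minor-major seventh) is spelled A♯-C♯-E♯-G𝄪.
The root is A♯ and the 7th is G𝄪.
A♯ up to G𝄪 spans 7 letter names and 11 semitones — a major seventh.

major seventh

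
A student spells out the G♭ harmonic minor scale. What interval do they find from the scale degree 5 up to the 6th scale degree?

G♭ harmonic minor: G♭ A♭ B𝄫 C♭ D♭ E𝄫 F.
So we need the interval from D♭ up to E𝄫.
2 letter names make it a second; at 1 semitone (a half step narrower than major) the quality is minor.

minor second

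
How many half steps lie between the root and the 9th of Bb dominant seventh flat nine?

Spelling the chord: Bb, D, F, Ab, Cb.
Bb to Cb is a minor ninth: 13 semitones.

13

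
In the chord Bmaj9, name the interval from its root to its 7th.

Bmaj9 is spelled B D# F# A# C#.
That puts B below A#.
B up to A# spans 7 letter names and 11 semitones — a major seventh.

major seventh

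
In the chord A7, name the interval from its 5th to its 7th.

minor third

A dominant seventh: A, C#, E, G.
That puts E below G.
E up to G is 3 semitones, a half step narrower than a major third, so the interval is minor.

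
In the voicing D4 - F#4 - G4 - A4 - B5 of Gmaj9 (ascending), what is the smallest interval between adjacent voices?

Adjacent intervals: D4→F#4 = major third; F#4→G4 = minor second; G4→A4 = major second; A4→B5 = major ninth.
The smallest is F#4 to G4, a minor second (1 semitone).

m2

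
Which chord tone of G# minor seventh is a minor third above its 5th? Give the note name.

Spelling the chord: G# B D# F#.
The 5th is D#. A minor third above D# is F#.
F# is the chord's 7th.

F#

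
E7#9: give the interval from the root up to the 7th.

minor seventh

Spelling the chord: E, G#, B, D, F##.
Root = E; 7th = D.
From E to D: 10 semitones over a seventh = minor.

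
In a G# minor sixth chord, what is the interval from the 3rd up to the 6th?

augmented fourth

Spelling the chord: G#, B, D#, E#.
That puts B below E#.
B up to E# is 6 semitones, a half step wider than a perfect fourth, so the interval is augmented.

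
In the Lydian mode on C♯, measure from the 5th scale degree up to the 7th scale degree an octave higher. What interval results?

major tenth

Spelling the Lydian mode on C♯: C♯ D♯ E♯ F𝄪 G♯ A♯ B♯.
5th scale degree = G♯; 7th scale degree (up an octave) = B♯.
G♯ up to B♯ spans 10 letter names and 16 semitones — a major tenth.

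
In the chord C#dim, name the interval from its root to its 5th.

C#° (C# diminished): C#-E-G.
So we need the interval from C# up to G.
C# up to G is 6 semitones, a half step narrower than a perfect fifth, so the interval is diminished.

d5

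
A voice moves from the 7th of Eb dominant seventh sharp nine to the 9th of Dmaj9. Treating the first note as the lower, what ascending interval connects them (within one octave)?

augmented second

Eb dominant seventh sharp nine has Db as its 7th, and Dmaj9 has E as its 9th.
From Db to E: 3 semitones over a second = augmented.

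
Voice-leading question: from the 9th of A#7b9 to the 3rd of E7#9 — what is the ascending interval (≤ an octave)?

major sixth

The 9th of A#7b9 is B; the 3rd of E7#9 is G#.
B up to G# spans 6 letter names and 9 semitones — a major sixth.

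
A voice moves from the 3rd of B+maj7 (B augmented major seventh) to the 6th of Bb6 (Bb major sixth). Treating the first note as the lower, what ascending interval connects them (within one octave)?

B+maj7 (B augmented major seventh) has D# as its 3rd, and Bb6 (Bb major sixth) has G as its 6th.
From D# to G: 4 semitones over a fourth = diminished.

d4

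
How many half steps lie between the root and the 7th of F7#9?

Spelling the chord: F-A-C-Eb-G#.
F to Eb is a minor seventh: 10 semitones.

10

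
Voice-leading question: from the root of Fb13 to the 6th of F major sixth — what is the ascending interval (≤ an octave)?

augmented 6th

The root of Fb13 is Fb; the 6th of F major sixth is D.
6 letter names make it a sixth; at 10 semitones (a half step wider than major) the quality is augmented.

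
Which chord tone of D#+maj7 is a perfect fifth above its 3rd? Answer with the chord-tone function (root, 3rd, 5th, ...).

7th

D#+maj7 is spelled D#–F##–A##–C##.
The 3rd is F##. A perfect fifth above F## is C##.
C## is the chord's 7th.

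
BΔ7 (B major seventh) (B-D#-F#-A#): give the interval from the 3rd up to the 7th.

That puts D# below A#.
D# up to A# spans 5 letter names and 7 semitones — a perfect fifth.

perfect 5th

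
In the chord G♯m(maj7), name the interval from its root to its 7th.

major seventh

G♯m(maj7): G♯-B-D♯-F𝄪.
The root is G♯ and the 7th is F𝄪.
From G♯ to F𝄪 is 11 semitones, exactly the major seventh.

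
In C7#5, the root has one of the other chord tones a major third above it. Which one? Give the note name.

E

Spelling the chord: C, E, G♯, B♭.
The root is C. A major third above C is E.
E is the chord's 3rd.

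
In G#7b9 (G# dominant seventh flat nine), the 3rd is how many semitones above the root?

The chord tones of G# dominant seventh flat nine are G#–B#–D#–F#–A.
G# to B# is a major third: 4 semitones.

4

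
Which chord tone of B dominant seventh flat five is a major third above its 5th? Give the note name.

B7b5: B–D♯–F–A.
The 5th is F. A major third above F is A.
A is the chord's 7th.

A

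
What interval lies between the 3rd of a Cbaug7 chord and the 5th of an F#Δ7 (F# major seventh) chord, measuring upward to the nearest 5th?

Cbaug7 has Eb as its 3rd, and F#Δ7 (F# major seventh) has C# as its 5th.
From Eb to C#: 10 semitones over a sixth = augmented.

A6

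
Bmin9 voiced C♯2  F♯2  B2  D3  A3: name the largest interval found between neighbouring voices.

Adjacent intervals: C♯2→F♯2 = perfect fourth; F♯2→B2 = perfect fourth; B2→D3 = minor third; D3→A3 = perfect fifth.
The largest is D3 to A3, a perfect fifth (7 semitones).

perfect 5th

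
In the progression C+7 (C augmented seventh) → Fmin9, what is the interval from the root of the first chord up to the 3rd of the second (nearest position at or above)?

The root of C+7 (C augmented seventh) is C; the 3rd of Fmin9 is A♭.
From C to A♭: 8 semitones over a sixth = minor.

minor sixth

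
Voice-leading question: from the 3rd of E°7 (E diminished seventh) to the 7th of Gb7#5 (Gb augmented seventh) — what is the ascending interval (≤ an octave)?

The 3rd of E°7 (E diminished seventh) is G; the 7th of Gb7#5 (Gb augmented seventh) is Fb.
From G to Fb: 9 semitones over a seventh = diminished.

diminished 7th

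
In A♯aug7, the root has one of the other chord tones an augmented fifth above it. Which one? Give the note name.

E##

A♯+7: A♯, C𝄪, E𝄪, G♯.
The root is A♯. An augmented fifth above A♯ is E𝄪.
E𝄪 is the chord's 5th.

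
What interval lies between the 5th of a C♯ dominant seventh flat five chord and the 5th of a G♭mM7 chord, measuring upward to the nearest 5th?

d5

C♯ dominant seventh flat five has G as its 5th, and G♭mM7 has D♭ as its 5th.
5 letter names make it a fifth; at 6 semitones (a half step narrower than perfect) the quality is diminished.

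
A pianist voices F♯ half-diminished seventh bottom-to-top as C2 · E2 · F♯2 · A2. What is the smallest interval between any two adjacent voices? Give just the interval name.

major second

Adjacent intervals: C2→E2 = major third; E2→F♯2 = major second; F♯2→A2 = minor third.
The smallest is E2 to F♯2, a major second (2 semitones).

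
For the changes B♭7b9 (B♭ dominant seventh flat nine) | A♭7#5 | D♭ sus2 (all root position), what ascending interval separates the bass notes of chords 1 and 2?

minor seventh

The roots are B♭ and A♭.
B♭ up to A♭ is 10 semitones, a half step narrower than a major seventh, so the interval is minor.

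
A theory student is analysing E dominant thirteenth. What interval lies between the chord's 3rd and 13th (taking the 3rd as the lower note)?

perfect 11th

Spelling the chord: E G♯ B D F♯ C♯.
3rd = G♯; 13th = C♯.
From G♯ to C♯ is 17 semitones, exactly the perfect eleventh.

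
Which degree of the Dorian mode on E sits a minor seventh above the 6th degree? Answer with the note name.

B

The scale is E F# G A B C# D.
The 6th degree is C#; a minor seventh above that is B — scale degree 5.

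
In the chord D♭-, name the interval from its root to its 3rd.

D♭m: D♭ F♭ A♭.
So we need the interval from D♭ up to F♭.
D♭ up to F♭ is 3 semitones, a half step narrower than a major third, so the interval is minor.

minor 3rd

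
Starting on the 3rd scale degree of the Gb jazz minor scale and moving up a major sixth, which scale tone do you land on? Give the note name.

The scale is Gb Ab Bbb Cb Db Eb F.
The 3rd scale degree is Bbb; a major sixth above that is Gb — scale degree 1.

Gb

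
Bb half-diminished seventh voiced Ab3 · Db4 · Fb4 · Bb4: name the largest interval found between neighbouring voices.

augmented fourth

Adjacent intervals: Ab3→Db4 = perfect fourth; Db4→Fb4 = minor third; Fb4→Bb4 = augmented fourth.
The largest is Fb4 to Bb4, an augmented fourth (6 semitones).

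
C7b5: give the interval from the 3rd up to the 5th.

diminished third

The chord tones of C7b5 are C, E, G♭, B♭.
The 3rd is E and the 5th is G♭.
E up to G♭ is 2 semitones, a whole step narrower than a major third, so the interval is diminished.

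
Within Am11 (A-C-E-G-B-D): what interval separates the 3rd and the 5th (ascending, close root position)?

The 3rd is C and the 5th is E.
Counting 3 letters and 4 half steps from C gives a major third.

major 3rd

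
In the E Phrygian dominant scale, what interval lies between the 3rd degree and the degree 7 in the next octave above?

diminished twelfth

E phrygian dominant: E F G♯ A B C D.
That puts G♯ below D.
12 letter names make it a twelfth; at 18 semitones (a half step narrower than perfect) the quality is diminished.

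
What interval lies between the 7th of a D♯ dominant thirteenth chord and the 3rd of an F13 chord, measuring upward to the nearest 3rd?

D♯ dominant thirteenth has C♯ as its 7th, and F13 has A as its 3rd.
6 letter names make it a sixth; at 8 semitones (a half step narrower than major) the quality is minor.

minor sixth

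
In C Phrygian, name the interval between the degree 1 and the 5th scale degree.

perfect fifth

C phrygian: C D♭ E♭ F G A♭ B♭.
So we need the interval from C up to G.
From C to G is 7 semitones, exactly the perfect fifth.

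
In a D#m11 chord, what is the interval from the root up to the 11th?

The chord tones of D# minor eleventh are D#, F#, A#, C#, E#, G#.
The root is D# and the 11th is G#.
From D# to G# is 17 semitones, exactly the perfect eleventh.

perfect eleventh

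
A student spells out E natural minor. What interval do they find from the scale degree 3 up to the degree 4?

Spelling E natural minor: E F♯ G A B C D.
So we need the interval from G up to A.
Counting 2 letters and 2 half steps from G gives a major second.

major second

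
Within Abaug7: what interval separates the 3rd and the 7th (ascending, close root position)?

The chord tones of Ab7#5 are Ab, C, E, Gb.
That puts C below Gb.
From C to Gb: 6 semitones over a fifth = diminished.
This 3–7 tritone is the characteristic tension at the heart of the dominant sound.

diminished 5th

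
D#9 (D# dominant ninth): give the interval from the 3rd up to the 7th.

diminished fifth

D# dominant ninth is spelled D#–F##–A#–C#–E#.
3rd = F##; 7th = C#.
From F## to C#: 6 semitones over a fifth = diminished.
That tritone between 3rd and 7th is what gives the dominant seventh its pull toward resolution.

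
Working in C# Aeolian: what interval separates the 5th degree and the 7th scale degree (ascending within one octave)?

The scale runs C# D# E F# G# A B.
5th degree = G#; 7th degree = B.
From G# to B: 3 semitones over a third = minor.

m3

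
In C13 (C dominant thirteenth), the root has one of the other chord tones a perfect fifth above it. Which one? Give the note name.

C13 is spelled C, E, G, Bb, D, A.
The root is C. A perfect fifth above C is G.
G is the chord's 5th.

G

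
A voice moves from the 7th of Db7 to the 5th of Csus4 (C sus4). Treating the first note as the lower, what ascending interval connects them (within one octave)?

The 7th of Db7 is Cb; the 5th of Csus4 (C sus4) is G.
Cb up to G is 8 semitones, a half step wider than a perfect fifth, so the interval is augmented.

augmented fifth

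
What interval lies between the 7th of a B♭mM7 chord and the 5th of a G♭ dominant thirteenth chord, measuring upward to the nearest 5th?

B♭mM7 has A as its 7th, and G♭ dominant thirteenth has D♭ as its 5th.
A up to D♭ is 4 semitones, a half step narrower than a perfect fourth, so the interval is diminished.

diminished fourth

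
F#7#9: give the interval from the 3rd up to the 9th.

M7

F#7#9 (F# dominant seventh sharp nine) is spelled F#-A#-C#-E-G##.
So we need the interval from A# up to G##.
Counting 7 letters and 11 half steps from A# gives a major seventh.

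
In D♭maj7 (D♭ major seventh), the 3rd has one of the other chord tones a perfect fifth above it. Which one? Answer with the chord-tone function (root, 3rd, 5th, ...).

Spelling the chord: D♭, F, A♭, C.
The 3rd is F. A perfect fifth above F is C.
C is the chord's 7th.

7th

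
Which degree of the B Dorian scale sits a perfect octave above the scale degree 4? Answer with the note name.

The scale is B C# D E F# G# A.
The scale degree 4 is E; a perfect octave above that is E — scale degree 4.

E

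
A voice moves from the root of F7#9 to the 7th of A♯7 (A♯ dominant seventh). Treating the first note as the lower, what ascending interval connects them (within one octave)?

The root of F7#9 is F; the 7th of A♯7 (A♯ dominant seventh) is G♯.
2 letter names make it a second; at 3 semitones (a half step wider than major) the quality is augmented.

augmented second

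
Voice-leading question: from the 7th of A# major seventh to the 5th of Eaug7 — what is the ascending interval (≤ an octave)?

minor third

The 7th of A# major seventh is G##; the 5th of Eaug7 is B#.
3 letter names make it a third; at 3 semitones (a half step narrower than major) the quality is minor.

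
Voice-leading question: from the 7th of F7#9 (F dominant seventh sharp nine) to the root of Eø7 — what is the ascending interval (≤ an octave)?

F7#9 (F dominant seventh sharp nine) has Eb as its 7th, and Eø7 has E as its root.
Eb up to E is 1 semitone, a half step wider than a perfect unison, so the interval is augmented.

augmented 1st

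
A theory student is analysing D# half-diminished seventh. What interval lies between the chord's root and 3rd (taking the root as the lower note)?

Spelling the chord: D# F# A C#.
Root = D#; 3rd = F#.
3 letter names make it a third; at 3 semitones (a half step narrower than major) the quality is minor.

minor 3rd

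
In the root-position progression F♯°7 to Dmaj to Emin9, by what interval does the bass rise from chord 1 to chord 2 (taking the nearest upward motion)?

minor sixth

The roots are F♯ and D.
From F♯ to D: 8 semitones over a sixth = minor.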